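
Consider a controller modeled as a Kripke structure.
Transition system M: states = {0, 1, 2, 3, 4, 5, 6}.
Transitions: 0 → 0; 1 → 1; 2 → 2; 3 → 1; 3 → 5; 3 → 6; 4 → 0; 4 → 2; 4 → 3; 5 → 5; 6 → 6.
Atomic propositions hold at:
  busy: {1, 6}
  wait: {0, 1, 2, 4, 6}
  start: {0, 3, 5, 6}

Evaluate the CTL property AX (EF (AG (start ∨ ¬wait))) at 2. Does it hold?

Sat(¬wait) = {3, 5}
Sat(start ∨ ¬wait) = {0, 3, 5, 6}
AG (start ∨ ¬wait): greatest fixpoint, start Z0 = {0, 3, 5, 6}, keep only states in Sat with every successor in Z. Z1 = {0, 5, 6}; fixed.
Sat(AG (start ∨ ¬wait)) = {0, 5, 6}
EF (AG (start ∨ ¬wait)): least fixpoint, start Z0 = {0, 5, 6}, add states with some successor in Z. Z1 = {0, 3, 4, 5, 6}; fixed.
Sat(EF (AG (start ∨ ¬wait))) = {0, 3, 4, 5, 6}
Sat(AX (EF (AG (start ∨ ¬wait)))) = {s : every successor in {0, 3, 4, 5, 6}} = {0, 5, 6}
2 ∉ Sat(AX (EF (AG (start ∨ ¬wait)))) = {0, 5, 6}, so the formula does not hold at 2.

No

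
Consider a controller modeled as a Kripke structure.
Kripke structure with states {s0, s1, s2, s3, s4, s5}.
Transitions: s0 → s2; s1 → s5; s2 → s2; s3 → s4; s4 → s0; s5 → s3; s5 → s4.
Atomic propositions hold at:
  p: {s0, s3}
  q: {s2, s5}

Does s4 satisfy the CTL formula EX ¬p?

Sat(¬p) = {s1, s2, s4, s5}
Sat(EX ¬p) = {s : some successor in {s1, s2, s4, s5}} = {s0, s1, s2, s3, s5}
s4 ∉ Sat(EX ¬p) = {s0, s1, s2, s3, s5}, so the formula does not hold at s4.

No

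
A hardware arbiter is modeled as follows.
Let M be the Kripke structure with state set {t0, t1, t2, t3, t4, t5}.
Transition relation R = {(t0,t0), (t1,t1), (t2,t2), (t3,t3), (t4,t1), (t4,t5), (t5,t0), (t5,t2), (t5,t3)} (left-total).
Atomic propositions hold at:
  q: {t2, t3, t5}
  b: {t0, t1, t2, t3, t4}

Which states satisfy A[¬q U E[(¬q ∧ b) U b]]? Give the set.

{t0, t1, t2, t3, t4}

Sat(¬q) = {t0, t1, t4}
Sat(¬q ∧ b) = {t0, t1, t4}
E[(¬q ∧ b) U b]: least fixpoint, start Z0 = Sat(b) = {t0, t1, t2, t3, t4}, add states in Sat(¬q ∧ b) with some successor in Z. Already a fixed point.
Sat(E[(¬q ∧ b) U b]) = {t0, t1, t2, t3, t4}
A[¬q U E[(¬q ∧ b) U b]]: least fixpoint, start Z0 = Sat(E[(¬q ∧ b) U b]) = {t0, t1, t2, t3, t4}, add states in Sat(¬q) with every successor in Z. Already a fixed point.
Sat(A[¬q U E[(¬q ∧ b) U b]]) = {t0, t1, t2, t3, t4}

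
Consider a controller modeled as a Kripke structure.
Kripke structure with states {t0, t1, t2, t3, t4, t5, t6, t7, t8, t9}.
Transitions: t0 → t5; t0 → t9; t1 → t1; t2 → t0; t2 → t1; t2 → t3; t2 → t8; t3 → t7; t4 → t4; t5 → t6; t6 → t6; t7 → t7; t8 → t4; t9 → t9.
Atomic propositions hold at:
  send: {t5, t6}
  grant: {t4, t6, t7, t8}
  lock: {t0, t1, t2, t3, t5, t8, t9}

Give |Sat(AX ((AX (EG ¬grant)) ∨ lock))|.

Sat(¬grant) = {t0, t1, t2, t3, t5, t9}
EG ¬grant: greatest fixpoint, start Z0 = {t0, t1, t2, t3, t5, t9}, keep only states in Sat with some successor in Z. Z1 = {t0, t1, t2, t9}; fixed.
Sat(EG ¬grant) = {t0, t1, t2, t9}
Sat(AX (EG ¬grant)) = {s : every successor in {t0, t1, t2, t9}} = {t1, t9}
Sat((AX (EG ¬grant)) ∨ lock) = {t0, t1, t2, t3, t5, t8, t9}
Sat(AX ((AX (EG ¬grant)) ∨ lock)) = {s : every successor in {t0, t1, t2, t3, t5, t8, t9}} = {t0, t1, t2, t9}
|Sat(AX ((AX (EG ¬grant)) ∨ lock))| = |{t0, t1, t2, t9}| = 4.

4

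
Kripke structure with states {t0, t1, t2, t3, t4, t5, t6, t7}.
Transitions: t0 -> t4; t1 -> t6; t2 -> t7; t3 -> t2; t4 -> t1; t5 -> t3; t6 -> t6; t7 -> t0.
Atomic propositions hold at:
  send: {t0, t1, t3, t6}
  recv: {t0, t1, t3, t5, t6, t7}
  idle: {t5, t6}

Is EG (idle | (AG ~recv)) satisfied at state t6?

Yes

Sat(~recv) = {t2, t4}
AG ~recv: greatest fixpoint, start Z0 = {t2, t4}, keep only states in Sat with every successor in Z. Z1 = ∅; fixed.
Sat(AG ~recv) = ∅
Sat(idle | (AG ~recv)) = {t5, t6}
EG (idle | (AG ~recv)): greatest fixpoint, start Z0 = {t5, t6}, keep only states in Sat with some successor in Z. Z1 = {t6}; fixed.
Sat(EG (idle | (AG ~recv))) = {t6}
t6 ∈ Sat(EG (idle | (AG ~recv))) = {t6}, so the formula holds at t6.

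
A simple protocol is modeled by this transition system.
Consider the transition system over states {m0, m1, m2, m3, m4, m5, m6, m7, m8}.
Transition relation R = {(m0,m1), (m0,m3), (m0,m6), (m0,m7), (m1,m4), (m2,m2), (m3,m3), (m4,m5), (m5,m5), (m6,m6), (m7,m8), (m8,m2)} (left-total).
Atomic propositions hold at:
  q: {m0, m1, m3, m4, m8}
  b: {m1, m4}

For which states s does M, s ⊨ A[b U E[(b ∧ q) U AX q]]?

Sat(b ∧ q) = {m1, m4}
Sat(AX q) = {s : every successor in {m0, m1, m3, m4, m8}} = {m1, m3, m7}
E[(b ∧ q) U AX q]: least fixpoint, start Z0 = Sat(AX q) = {m1, m3, m7}, add states in Sat(b ∧ q) with some successor in Z. Already a fixed point.
Sat(E[(b ∧ q) U AX q]) = {m1, m3, m7}
A[b U E[(b ∧ q) U AX q]]: least fixpoint, start Z0 = Sat(E[(b ∧ q) U AX q]) = {m1, m3, m7}, add states in Sat(b) with every successor in Z. Already a fixed point.
Sat(A[b U E[(b ∧ q) U AX q]]) = {m1, m3, m7}

{m1, m3, m7}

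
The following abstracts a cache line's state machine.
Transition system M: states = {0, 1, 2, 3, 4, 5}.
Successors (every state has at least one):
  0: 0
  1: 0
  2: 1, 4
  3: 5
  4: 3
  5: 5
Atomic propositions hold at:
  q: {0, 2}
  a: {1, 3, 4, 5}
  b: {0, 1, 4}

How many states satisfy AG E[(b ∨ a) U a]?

3

Sat(b ∨ a) = {0, 1, 3, 4, 5}
E[(b ∨ a) U a]: least fixpoint, start Z0 = Sat(a) = {1, 3, 4, 5}, add states in Sat(b ∨ a) with some successor in Z. Already a fixed point.
Sat(E[(b ∨ a) U a]) = {1, 3, 4, 5}
AG E[(b ∨ a) U a]: greatest fixpoint, start Z0 = {1, 3, 4, 5}, keep only states in Sat with every successor in Z. Z1 = {3, 4, 5}; fixed.
Sat(AG E[(b ∨ a) U a]) = {3, 4, 5}
|Sat(AG E[(b ∨ a) U a])| = |{3, 4, 5}| = 3.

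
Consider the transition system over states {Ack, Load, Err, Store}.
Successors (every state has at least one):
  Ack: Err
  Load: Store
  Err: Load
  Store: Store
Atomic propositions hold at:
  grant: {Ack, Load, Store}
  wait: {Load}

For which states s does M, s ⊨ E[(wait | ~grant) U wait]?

{Load, Err}

Sat(~grant) = {Err}
Sat(wait | ~grant) = {Load, Err}
E[(wait | ~grant) U wait]: least fixpoint, start Z0 = Sat(wait) = {Load}, add states in Sat(wait | ~grant) with some successor in Z. Z1 = {Load, Err}; fixed.
Sat(E[(wait | ~grant) U wait]) = {Load, Err}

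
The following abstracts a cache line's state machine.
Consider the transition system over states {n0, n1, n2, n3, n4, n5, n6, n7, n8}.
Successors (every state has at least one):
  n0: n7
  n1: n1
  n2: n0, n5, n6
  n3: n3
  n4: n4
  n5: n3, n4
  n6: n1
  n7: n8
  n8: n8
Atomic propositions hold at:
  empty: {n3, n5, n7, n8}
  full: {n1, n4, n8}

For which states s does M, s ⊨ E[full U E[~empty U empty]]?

{n0, n2, n3, n5, n7, n8}

Sat(~empty) = {n0, n1, n2, n4, n6}
E[~empty U empty]: least fixpoint, start Z0 = Sat(empty) = {n3, n5, n7, n8}, add states in Sat(~empty) with some successor in Z. Z1 = {n0, n2, n3, n5, n7, n8}; fixed.
Sat(E[~empty U empty]) = {n0, n2, n3, n5, n7, n8}
E[full U E[~empty U empty]]: least fixpoint, start Z0 = Sat(E[~empty U empty]) = {n0, n2, n3, n5, n7, n8}, add states in Sat(full) with some successor in Z. Already a fixed point.
Sat(E[full U E[~empty U empty]]) = {n0, n2, n3, n5, n7, n8}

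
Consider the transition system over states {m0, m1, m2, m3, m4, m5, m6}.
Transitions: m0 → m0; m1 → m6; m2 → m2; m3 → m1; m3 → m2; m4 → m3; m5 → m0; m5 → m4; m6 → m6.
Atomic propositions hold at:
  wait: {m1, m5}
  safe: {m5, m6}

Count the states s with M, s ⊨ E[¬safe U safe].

Sat(¬safe) = {m0, m1, m2, m3, m4}
E[¬safe U safe]: least fixpoint, start Z0 = Sat(safe) = {m5, m6}, add states in Sat(¬safe) with some successor in Z. Z1 = {m1, m5, m6}; Z2 = {m1, m3, m5, m6}; Z3 = {m1, m3, m4, m5, m6}; fixed.
Sat(E[¬safe U safe]) = {m1, m3, m4, m5, m6}
|Sat(E[¬safe U safe])| = |{m1, m3, m4, m5, m6}| = 5.

5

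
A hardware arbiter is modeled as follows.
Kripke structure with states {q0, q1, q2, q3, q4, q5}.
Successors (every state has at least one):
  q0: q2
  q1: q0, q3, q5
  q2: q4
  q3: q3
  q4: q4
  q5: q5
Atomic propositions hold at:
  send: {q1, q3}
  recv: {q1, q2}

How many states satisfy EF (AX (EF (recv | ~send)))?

5

Sat(~send) = {q0, q2, q4, q5}
Sat(recv | ~send) = {q0, q1, q2, q4, q5}
EF (recv | ~send): least fixpoint, start Z0 = {q0, q1, q2, q4, q5}, add states with some successor in Z. Already a fixed point.
Sat(EF (recv | ~send)) = {q0, q1, q2, q4, q5}
Sat(AX (EF (recv | ~send))) = {s : every successor in {q0, q1, q2, q4, q5}} = {q0, q2, q4, q5}
EF (AX (EF (recv | ~send))): least fixpoint, start Z0 = {q0, q2, q4, q5}, add states with some successor in Z. Z1 = {q0, q1, q2, q4, q5}; fixed.
Sat(EF (AX (EF (recv | ~send)))) = {q0, q1, q2, q4, q5}
|Sat(EF (AX (EF (recv | ~send))))| = |{q0, q1, q2, q4, q5}| = 5.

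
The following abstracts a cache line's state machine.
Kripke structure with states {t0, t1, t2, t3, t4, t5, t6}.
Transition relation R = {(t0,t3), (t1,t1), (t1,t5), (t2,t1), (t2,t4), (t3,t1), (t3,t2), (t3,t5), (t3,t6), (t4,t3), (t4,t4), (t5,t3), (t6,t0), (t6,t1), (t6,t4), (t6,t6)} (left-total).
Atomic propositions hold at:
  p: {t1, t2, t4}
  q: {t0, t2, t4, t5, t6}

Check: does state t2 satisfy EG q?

Yes

EG q: greatest fixpoint, start Z0 = {t0, t2, t4, t5, t6}, keep only states in Sat with some successor in Z. Z1 = {t2, t4, t6}; fixed.
Sat(EG q) = {t2, t4, t6}
t2 ∈ Sat(EG q) = {t2, t4, t6}, so the formula holds at t2.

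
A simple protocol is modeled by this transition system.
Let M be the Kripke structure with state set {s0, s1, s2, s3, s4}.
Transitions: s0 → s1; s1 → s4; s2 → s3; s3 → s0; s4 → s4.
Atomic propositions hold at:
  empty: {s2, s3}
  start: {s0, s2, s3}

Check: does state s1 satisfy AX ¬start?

Sat(¬start) = {s1, s4}
Sat(AX ¬start) = {s : every successor in {s1, s4}} = {s0, s1, s4}
s1 ∈ Sat(AX ¬start) = {s0, s1, s4}, so the formula holds at s1.

Yes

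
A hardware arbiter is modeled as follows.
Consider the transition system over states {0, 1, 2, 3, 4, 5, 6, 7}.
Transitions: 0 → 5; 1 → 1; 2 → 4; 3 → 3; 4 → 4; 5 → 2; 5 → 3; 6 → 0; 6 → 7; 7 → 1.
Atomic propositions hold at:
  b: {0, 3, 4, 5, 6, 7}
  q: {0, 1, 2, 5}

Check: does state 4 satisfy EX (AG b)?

Yes

AG b: greatest fixpoint, start Z0 = {0, 3, 4, 5, 6, 7}, keep only states in Sat with every successor in Z. Z1 = {0, 3, 4, 6}; Z2 = {3, 4}; fixed.
Sat(AG b) = {3, 4}
Sat(EX (AG b)) = {s : some successor in {3, 4}} = {2, 3, 4, 5}
4 ∈ Sat(EX (AG b)) = {2, 3, 4, 5}, so the formula holds at 4.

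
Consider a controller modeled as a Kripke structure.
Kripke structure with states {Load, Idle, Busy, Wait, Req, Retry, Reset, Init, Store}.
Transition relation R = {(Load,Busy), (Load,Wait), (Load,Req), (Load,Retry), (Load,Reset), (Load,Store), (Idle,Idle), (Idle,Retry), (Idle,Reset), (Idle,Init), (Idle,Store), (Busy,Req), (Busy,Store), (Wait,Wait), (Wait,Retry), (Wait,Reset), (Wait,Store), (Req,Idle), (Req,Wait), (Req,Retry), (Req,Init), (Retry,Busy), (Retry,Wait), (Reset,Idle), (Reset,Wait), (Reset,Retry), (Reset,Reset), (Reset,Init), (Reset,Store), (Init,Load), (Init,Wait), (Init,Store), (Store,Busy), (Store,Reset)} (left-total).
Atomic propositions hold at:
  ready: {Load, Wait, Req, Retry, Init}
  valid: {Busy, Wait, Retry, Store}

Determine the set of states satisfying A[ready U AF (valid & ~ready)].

{Busy, Store}

Sat(~ready) = {Idle, Busy, Reset, Store}
Sat(valid & ~ready) = {Busy, Store}
AF (valid & ~ready): least fixpoint, start Z0 = {Busy, Store}, add states with every successor in Z. Already a fixed point.
Sat(AF (valid & ~ready)) = {Busy, Store}
A[ready U AF (valid & ~ready)]: least fixpoint, start Z0 = Sat(AF (valid & ~ready)) = {Busy, Store}, add states in Sat(ready) with every successor in Z. Already a fixed point.
Sat(A[ready U AF (valid & ~ready)]) = {Busy, Store}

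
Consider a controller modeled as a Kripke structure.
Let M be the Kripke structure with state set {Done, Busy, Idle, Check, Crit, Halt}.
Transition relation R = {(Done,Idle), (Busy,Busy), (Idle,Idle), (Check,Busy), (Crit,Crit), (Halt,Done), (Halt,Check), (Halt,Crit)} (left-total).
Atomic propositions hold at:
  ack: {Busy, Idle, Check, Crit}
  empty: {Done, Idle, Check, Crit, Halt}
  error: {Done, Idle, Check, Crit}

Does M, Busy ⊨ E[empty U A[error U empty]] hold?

A[error U empty]: least fixpoint, start Z0 = Sat(empty) = {Done, Idle, Check, Crit, Halt}, add states in Sat(error) with every successor in Z. Already a fixed point.
Sat(A[error U empty]) = {Done, Idle, Check, Crit, Halt}
E[empty U A[error U empty]]: least fixpoint, start Z0 = Sat(A[error U empty]) = {Done, Idle, Check, Crit, Halt}, add states in Sat(empty) with some successor in Z. Already a fixed point.
Sat(E[empty U A[error U empty]]) = {Done, Idle, Check, Crit, Halt}
Busy ∉ Sat(E[empty U A[error U empty]]) = {Done, Idle, Check, Crit, Halt}, so the formula does not hold at Busy.

No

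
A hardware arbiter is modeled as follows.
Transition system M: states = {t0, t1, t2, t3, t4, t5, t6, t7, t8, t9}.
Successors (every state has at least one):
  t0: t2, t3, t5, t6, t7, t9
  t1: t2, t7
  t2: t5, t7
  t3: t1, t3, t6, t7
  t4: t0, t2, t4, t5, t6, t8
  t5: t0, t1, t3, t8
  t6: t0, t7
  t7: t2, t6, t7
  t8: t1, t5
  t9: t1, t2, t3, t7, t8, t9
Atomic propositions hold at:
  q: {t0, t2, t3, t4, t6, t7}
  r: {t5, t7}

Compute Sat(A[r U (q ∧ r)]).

{t7}

Sat(q ∧ r) = {t7}
A[r U (q ∧ r)]: least fixpoint, start Z0 = Sat((q ∧ r)) = {t7}, add states in Sat(r) with every successor in Z. Already a fixed point.
Sat(A[r U (q ∧ r)]) = {t7}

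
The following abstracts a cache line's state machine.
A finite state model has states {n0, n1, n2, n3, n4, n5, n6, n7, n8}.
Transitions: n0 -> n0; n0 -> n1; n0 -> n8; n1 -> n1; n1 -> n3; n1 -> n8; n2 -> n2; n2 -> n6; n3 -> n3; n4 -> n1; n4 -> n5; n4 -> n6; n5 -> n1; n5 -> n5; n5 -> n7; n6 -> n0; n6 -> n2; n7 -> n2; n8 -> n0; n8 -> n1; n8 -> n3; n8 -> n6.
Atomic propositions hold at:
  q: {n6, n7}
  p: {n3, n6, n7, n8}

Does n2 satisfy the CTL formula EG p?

EG p: greatest fixpoint, start Z0 = {n3, n6, n7, n8}, keep only states in Sat with some successor in Z. Z1 = {n3, n8}; fixed.
Sat(EG p) = {n3, n8}
n2 ∉ Sat(EG p) = {n3, n8}, so the formula does not hold at n2.

No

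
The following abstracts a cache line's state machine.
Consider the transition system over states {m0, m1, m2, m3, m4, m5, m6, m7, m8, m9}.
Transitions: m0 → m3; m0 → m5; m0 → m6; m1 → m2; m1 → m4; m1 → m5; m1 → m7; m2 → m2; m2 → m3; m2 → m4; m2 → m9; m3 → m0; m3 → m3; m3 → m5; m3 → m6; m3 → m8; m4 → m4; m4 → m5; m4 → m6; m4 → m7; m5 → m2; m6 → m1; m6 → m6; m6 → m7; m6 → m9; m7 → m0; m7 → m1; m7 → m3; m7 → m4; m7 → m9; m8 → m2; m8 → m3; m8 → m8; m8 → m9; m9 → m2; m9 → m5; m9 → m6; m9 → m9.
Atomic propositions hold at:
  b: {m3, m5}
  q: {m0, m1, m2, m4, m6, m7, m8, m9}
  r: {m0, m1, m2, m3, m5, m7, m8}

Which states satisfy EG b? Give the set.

{m3}

EG b: greatest fixpoint, start Z0 = {m3, m5}, keep only states in Sat with some successor in Z. Z1 = {m3}; fixed.
Sat(EG b) = {m3}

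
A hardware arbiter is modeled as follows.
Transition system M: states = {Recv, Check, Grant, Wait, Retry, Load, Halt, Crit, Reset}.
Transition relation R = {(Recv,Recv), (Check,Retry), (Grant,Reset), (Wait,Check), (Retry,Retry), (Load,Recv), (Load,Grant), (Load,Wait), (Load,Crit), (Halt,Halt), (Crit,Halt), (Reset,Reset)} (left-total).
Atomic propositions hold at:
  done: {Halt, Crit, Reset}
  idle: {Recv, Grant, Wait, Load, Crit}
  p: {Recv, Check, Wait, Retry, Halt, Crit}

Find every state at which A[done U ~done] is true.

Sat(~done) = {Recv, Check, Grant, Wait, Retry, Load}
A[done U ~done]: least fixpoint, start Z0 = Sat(~done) = {Recv, Check, Grant, Wait, Retry, Load}, add states in Sat(done) with every successor in Z. Already a fixed point.
Sat(A[done U ~done]) = {Recv, Check, Grant, Wait, Retry, Load}

{Recv, Check, Grant, Wait, Retry, Load}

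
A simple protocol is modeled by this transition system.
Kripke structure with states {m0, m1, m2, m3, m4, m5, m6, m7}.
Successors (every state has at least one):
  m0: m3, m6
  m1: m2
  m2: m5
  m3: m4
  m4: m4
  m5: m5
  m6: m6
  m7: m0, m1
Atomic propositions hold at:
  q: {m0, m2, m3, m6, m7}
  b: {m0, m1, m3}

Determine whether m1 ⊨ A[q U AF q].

AF q: least fixpoint, start Z0 = {m0, m2, m3, m6, m7}, add states with every successor in Z. Z1 = {m0, m1, m2, m3, m6, m7}; fixed.
Sat(AF q) = {m0, m1, m2, m3, m6, m7}
A[q U AF q]: least fixpoint, start Z0 = Sat(AF q) = {m0, m1, m2, m3, m6, m7}, add states in Sat(q) with every successor in Z. Already a fixed point.
Sat(A[q U AF q]) = {m0, m1, m2, m3, m6, m7}
m1 ∈ Sat(A[q U AF q]) = {m0, m1, m2, m3, m6, m7}, so the formula holds at m1.

Yes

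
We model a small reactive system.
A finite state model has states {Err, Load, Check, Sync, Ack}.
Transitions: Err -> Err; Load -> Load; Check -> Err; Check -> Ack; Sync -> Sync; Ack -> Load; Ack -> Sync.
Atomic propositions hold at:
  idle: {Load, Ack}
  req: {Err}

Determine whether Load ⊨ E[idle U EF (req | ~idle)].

Sat(~idle) = {Err, Check, Sync}
Sat(req | ~idle) = {Err, Check, Sync}
EF (req | ~idle): least fixpoint, start Z0 = {Err, Check, Sync}, add states with some successor in Z. Z1 = {Err, Check, Sync, Ack}; fixed.
Sat(EF (req | ~idle)) = {Err, Check, Sync, Ack}
E[idle U EF (req | ~idle)]: least fixpoint, start Z0 = Sat(EF (req | ~idle)) = {Err, Check, Sync, Ack}, add states in Sat(idle) with some successor in Z. Already a fixed point.
Sat(E[idle U EF (req | ~idle)]) = {Err, Check, Sync, Ack}
Load ∉ Sat(E[idle U EF (req | ~idle)]) = {Err, Check, Sync, Ack}, so the formula does not hold at Load.

No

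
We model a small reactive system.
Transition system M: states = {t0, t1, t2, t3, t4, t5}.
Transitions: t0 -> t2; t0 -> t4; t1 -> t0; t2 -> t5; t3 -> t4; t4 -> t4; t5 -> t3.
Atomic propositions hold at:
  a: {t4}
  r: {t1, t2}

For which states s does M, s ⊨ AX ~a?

{t1, t2, t5}

Sat(~a) = {t0, t1, t2, t3, t5}
Sat(AX ~a) = {s : every successor in {t0, t1, t2, t3, t5}} = {t1, t2, t5}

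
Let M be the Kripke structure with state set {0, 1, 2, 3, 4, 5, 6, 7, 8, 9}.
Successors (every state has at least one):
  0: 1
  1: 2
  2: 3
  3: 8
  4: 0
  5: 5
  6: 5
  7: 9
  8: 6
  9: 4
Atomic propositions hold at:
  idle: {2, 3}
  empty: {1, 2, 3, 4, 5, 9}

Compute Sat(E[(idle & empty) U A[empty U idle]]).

Sat(idle & empty) = {2, 3}
A[empty U idle]: least fixpoint, start Z0 = Sat(idle) = {2, 3}, add states in Sat(empty) with every successor in Z. Z1 = {1, 2, 3}; fixed.
Sat(A[empty U idle]) = {1, 2, 3}
E[(idle & empty) U A[empty U idle]]: least fixpoint, start Z0 = Sat(A[empty U idle]) = {1, 2, 3}, add states in Sat(idle & empty) with some successor in Z. Already a fixed point.
Sat(E[(idle & empty) U A[empty U idle]]) = {1, 2, 3}

{1, 2, 3}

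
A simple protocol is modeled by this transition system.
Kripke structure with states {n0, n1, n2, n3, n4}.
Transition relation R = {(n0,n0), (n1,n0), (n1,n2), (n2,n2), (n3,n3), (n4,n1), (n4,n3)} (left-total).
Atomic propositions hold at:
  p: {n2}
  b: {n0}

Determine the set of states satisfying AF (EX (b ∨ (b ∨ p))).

Sat(b ∨ p) = {n0, n2}
Sat(b ∨ (b ∨ p)) = {n0, n2}
Sat(EX (b ∨ (b ∨ p))) = {s : some successor in {n0, n2}} = {n0, n1, n2}
AF (EX (b ∨ (b ∨ p))): least fixpoint, start Z0 = {n0, n1, n2}, add states with every successor in Z. Already a fixed point.
Sat(AF (EX (b ∨ (b ∨ p)))) = {n0, n1, n2}

{n0, n1, n2}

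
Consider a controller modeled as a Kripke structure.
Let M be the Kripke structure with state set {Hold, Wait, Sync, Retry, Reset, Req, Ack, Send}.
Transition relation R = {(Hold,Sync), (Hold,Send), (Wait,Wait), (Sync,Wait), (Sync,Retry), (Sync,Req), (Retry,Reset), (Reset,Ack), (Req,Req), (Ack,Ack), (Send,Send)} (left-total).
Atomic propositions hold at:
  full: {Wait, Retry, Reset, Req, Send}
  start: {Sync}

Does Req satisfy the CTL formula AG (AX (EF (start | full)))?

Sat(start | full) = {Wait, Sync, Retry, Reset, Req, Send}
EF (start | full): least fixpoint, start Z0 = {Wait, Sync, Retry, Reset, Req, Send}, add states with some successor in Z. Z1 = {Hold, Wait, Sync, Retry, Reset, Req, Send}; fixed.
Sat(EF (start | full)) = {Hold, Wait, Sync, Retry, Reset, Req, Send}
Sat(AX (EF (start | full))) = {s : every successor in {Hold, Wait, Sync, Retry, Reset, Req, Send}} = {Hold, Wait, Sync, Retry, Req, Send}
AG (AX (EF (start | full))): greatest fixpoint, start Z0 = {Hold, Wait, Sync, Retry, Req, Send}, keep only states in Sat with every successor in Z. Z1 = {Hold, Wait, Sync, Req, Send}; Z2 = {Hold, Wait, Req, Send}; Z3 = {Wait, Req, Send}; fixed.
Sat(AG (AX (EF (start | full)))) = {Wait, Req, Send}
Req ∈ Sat(AG (AX (EF (start | full)))) = {Wait, Req, Send}, so the formula holds at Req.

Yes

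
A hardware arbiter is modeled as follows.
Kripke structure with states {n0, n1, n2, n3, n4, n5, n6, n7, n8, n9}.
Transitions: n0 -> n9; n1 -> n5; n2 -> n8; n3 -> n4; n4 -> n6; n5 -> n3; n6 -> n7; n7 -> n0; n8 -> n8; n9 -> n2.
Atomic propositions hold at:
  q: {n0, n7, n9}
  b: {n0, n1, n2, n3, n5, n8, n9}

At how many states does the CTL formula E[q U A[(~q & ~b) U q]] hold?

5

Sat(~q) = {n1, n2, n3, n4, n5, n6, n8}
Sat(~b) = {n4, n6, n7}
Sat(~q & ~b) = {n4, n6}
A[(~q & ~b) U q]: least fixpoint, start Z0 = Sat(q) = {n0, n7, n9}, add states in Sat(~q & ~b) with every successor in Z. Z1 = {n0, n6, n7, n9}; Z2 = {n0, n4, n6, n7, n9}; fixed.
Sat(A[(~q & ~b) U q]) = {n0, n4, n6, n7, n9}
E[q U A[(~q & ~b) U q]]: least fixpoint, start Z0 = Sat(A[(~q & ~b) U q]) = {n0, n4, n6, n7, n9}, add states in Sat(q) with some successor in Z. Already a fixed point.
Sat(E[q U A[(~q & ~b) U q]]) = {n0, n4, n6, n7, n9}
|Sat(E[q U A[(~q & ~b) U q]])| = |{n0, n4, n6, n7, n9}| = 5.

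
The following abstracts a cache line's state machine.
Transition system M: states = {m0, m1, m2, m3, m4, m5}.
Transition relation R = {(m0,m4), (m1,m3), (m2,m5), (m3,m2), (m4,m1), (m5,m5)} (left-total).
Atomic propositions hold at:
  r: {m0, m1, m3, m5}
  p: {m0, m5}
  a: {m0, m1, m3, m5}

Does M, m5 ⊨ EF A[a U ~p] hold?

Sat(~p) = {m1, m2, m3, m4}
A[a U ~p]: least fixpoint, start Z0 = Sat(~p) = {m1, m2, m3, m4}, add states in Sat(a) with every successor in Z. Z1 = {m0, m1, m2, m3, m4}; fixed.
Sat(A[a U ~p]) = {m0, m1, m2, m3, m4}
EF A[a U ~p]: least fixpoint, start Z0 = {m0, m1, m2, m3, m4}, add states with some successor in Z. Already a fixed point.
Sat(EF A[a U ~p]) = {m0, m1, m2, m3, m4}
m5 ∉ Sat(EF A[a U ~p]) = {m0, m1, m2, m3, m4}, so the formula does not hold at m5.

No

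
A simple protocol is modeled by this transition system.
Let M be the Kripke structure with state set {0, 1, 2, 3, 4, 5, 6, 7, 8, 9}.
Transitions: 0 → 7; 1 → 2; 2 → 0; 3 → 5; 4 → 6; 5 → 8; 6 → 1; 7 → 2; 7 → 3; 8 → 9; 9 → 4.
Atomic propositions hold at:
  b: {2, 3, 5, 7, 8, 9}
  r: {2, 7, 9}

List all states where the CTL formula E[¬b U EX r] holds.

{0, 1, 4, 6, 7, 8}

Sat(¬b) = {0, 1, 4, 6}
Sat(EX r) = {s : some successor in {2, 7, 9}} = {0, 1, 7, 8}
E[¬b U EX r]: least fixpoint, start Z0 = Sat(EX r) = {0, 1, 7, 8}, add states in Sat(¬b) with some successor in Z. Z1 = {0, 1, 6, 7, 8}; Z2 = {0, 1, 4, 6, 7, 8}; fixed.
Sat(E[¬b U EX r]) = {0, 1, 4, 6, 7, 8}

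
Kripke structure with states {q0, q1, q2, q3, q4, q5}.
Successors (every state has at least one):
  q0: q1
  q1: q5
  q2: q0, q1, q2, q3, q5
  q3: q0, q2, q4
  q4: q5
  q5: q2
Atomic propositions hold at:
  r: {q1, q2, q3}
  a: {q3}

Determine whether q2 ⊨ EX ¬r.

Sat(¬r) = {q0, q4, q5}
Sat(EX ¬r) = {s : some successor in {q0, q4, q5}} = {q1, q2, q3, q4}
q2 ∈ Sat(EX ¬r) = {q1, q2, q3, q4}, so the formula holds at q2.

Yes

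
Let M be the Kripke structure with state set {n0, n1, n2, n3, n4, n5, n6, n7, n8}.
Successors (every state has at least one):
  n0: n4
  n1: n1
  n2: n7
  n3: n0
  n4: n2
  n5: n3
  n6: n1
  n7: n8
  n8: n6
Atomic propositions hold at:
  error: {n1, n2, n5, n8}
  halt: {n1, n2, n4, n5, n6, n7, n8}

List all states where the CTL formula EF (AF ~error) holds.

Sat(~error) = {n0, n3, n4, n6, n7}
AF ~error: least fixpoint, start Z0 = {n0, n3, n4, n6, n7}, add states with every successor in Z. Z1 = {n0, n2, n3, n4, n5, n6, n7, n8}; fixed.
Sat(AF ~error) = {n0, n2, n3, n4, n5, n6, n7, n8}
EF (AF ~error): least fixpoint, start Z0 = {n0, n2, n3, n4, n5, n6, n7, n8}, add states with some successor in Z. Already a fixed point.
Sat(EF (AF ~error)) = {n0, n2, n3, n4, n5, n6, n7, n8}

{n0, n2, n3, n4, n5, n6, n7, n8}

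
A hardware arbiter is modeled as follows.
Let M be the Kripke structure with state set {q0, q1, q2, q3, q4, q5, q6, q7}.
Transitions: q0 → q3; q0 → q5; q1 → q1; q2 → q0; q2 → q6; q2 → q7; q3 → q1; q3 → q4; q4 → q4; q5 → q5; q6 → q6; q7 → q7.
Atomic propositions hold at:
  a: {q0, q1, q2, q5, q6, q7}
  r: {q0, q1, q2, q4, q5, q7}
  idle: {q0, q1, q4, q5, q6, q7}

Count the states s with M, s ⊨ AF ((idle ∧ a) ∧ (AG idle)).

Sat(idle ∧ a) = {q0, q1, q5, q6, q7}
AG idle: greatest fixpoint, start Z0 = {q0, q1, q4, q5, q6, q7}, keep only states in Sat with every successor in Z. Z1 = {q1, q4, q5, q6, q7}; fixed.
Sat(AG idle) = {q1, q4, q5, q6, q7}
Sat((idle ∧ a) ∧ (AG idle)) = {q1, q5, q6, q7}
AF ((idle ∧ a) ∧ (AG idle)): least fixpoint, start Z0 = {q1, q5, q6, q7}, add states with every successor in Z. Already a fixed point.
Sat(AF ((idle ∧ a) ∧ (AG idle))) = {q1, q5, q6, q7}
|Sat(AF ((idle ∧ a) ∧ (AG idle)))| = |{q1, q5, q6, q7}| = 4.

4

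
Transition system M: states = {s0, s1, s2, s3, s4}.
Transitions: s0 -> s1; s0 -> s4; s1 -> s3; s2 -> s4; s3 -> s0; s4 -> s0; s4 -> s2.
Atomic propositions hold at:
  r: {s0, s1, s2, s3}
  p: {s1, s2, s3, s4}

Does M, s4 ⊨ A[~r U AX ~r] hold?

Sat(~r) = {s4}
Sat(AX ~r) = {s : every successor in {s4}} = {s2}
A[~r U AX ~r]: least fixpoint, start Z0 = Sat(AX ~r) = {s2}, add states in Sat(~r) with every successor in Z. Already a fixed point.
Sat(A[~r U AX ~r]) = {s2}
s4 ∉ Sat(A[~r U AX ~r]) = {s2}, so the formula does not hold at s4.

No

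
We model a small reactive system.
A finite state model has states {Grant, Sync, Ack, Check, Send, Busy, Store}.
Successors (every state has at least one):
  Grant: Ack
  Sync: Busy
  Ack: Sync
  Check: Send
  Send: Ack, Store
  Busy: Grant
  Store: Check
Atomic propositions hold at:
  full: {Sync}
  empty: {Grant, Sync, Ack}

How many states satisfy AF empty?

AF empty: least fixpoint, start Z0 = {Grant, Sync, Ack}, add states with every successor in Z. Z1 = {Grant, Sync, Ack, Busy}; fixed.
Sat(AF empty) = {Grant, Sync, Ack, Busy}
|Sat(AF empty)| = |{Grant, Sync, Ack, Busy}| = 4.

4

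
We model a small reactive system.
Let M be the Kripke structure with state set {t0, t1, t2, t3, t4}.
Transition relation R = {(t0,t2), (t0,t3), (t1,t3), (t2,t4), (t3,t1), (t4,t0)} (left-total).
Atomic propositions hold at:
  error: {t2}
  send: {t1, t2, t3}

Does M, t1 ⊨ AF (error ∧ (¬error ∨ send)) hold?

Sat(¬error) = {t0, t1, t3, t4}
Sat(¬error ∨ send) = {t0, t1, t2, t3, t4}
Sat(error ∧ (¬error ∨ send)) = {t2}
AF (error ∧ (¬error ∨ send)): least fixpoint, start Z0 = {t2}, add states with every successor in Z. Already a fixed point.
Sat(AF (error ∧ (¬error ∨ send))) = {t2}
t1 ∉ Sat(AF (error ∧ (¬error ∨ send))) = {t2}, so the formula does not hold at t1.

No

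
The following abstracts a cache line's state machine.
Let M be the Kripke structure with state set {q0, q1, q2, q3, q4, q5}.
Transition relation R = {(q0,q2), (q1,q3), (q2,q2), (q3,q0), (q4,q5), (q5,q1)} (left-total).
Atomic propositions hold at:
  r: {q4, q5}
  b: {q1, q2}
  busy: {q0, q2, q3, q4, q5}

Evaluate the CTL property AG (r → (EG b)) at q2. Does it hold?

EG b: greatest fixpoint, start Z0 = {q1, q2}, keep only states in Sat with some successor in Z. Z1 = {q2}; fixed.
Sat(EG b) = {q2}
Sat(r → (EG b)) = {q0, q1, q2, q3}
AG (r → (EG b)): greatest fixpoint, start Z0 = {q0, q1, q2, q3}, keep only states in Sat with every successor in Z. Already a fixed point.
Sat(AG (r → (EG b))) = {q0, q1, q2, q3}
q2 ∈ Sat(AG (r → (EG b))) = {q0, q1, q2, q3}, so the formula holds at q2.

Yes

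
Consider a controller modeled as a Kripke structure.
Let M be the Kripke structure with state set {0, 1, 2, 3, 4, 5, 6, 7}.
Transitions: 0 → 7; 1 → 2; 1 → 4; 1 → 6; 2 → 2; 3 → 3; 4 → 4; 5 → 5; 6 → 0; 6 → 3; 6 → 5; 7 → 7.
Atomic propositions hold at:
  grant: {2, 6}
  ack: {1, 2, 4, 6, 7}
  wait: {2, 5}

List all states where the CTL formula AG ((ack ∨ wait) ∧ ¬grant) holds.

Sat(ack ∨ wait) = {1, 2, 4, 5, 6, 7}
Sat(¬grant) = {0, 1, 3, 4, 5, 7}
Sat((ack ∨ wait) ∧ ¬grant) = {1, 4, 5, 7}
AG ((ack ∨ wait) ∧ ¬grant): greatest fixpoint, start Z0 = {1, 4, 5, 7}, keep only states in Sat with every successor in Z. Z1 = {4, 5, 7}; fixed.
Sat(AG ((ack ∨ wait) ∧ ¬grant)) = {4, 5, 7}

{4, 5, 7}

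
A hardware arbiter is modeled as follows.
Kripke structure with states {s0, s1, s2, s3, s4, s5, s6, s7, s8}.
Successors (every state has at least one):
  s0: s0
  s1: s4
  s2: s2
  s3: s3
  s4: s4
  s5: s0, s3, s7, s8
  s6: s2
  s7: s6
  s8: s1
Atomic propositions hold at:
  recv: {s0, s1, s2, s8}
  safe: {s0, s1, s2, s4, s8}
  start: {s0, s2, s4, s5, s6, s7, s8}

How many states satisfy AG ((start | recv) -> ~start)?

1

Sat(start | recv) = {s0, s1, s2, s4, s5, s6, s7, s8}
Sat(~start) = {s1, s3}
Sat((start | recv) -> ~start) = {s1, s3}
AG ((start | recv) -> ~start): greatest fixpoint, start Z0 = {s1, s3}, keep only states in Sat with every successor in Z. Z1 = {s3}; fixed.
Sat(AG ((start | recv) -> ~start)) = {s3}
|Sat(AG ((start | recv) -> ~start))| = |{s3}| = 1.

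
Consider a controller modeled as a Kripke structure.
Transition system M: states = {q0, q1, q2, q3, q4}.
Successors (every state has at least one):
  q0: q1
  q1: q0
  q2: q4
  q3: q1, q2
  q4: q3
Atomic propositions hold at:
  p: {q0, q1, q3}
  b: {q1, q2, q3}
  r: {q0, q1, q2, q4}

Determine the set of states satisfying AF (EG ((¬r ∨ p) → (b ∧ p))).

{q2, q3, q4}

Sat(¬r) = {q3}
Sat(¬r ∨ p) = {q0, q1, q3}
Sat(b ∧ p) = {q1, q3}
Sat((¬r ∨ p) → (b ∧ p)) = {q1, q2, q3, q4}
EG ((¬r ∨ p) → (b ∧ p)): greatest fixpoint, start Z0 = {q1, q2, q3, q4}, keep only states in Sat with some successor in Z. Z1 = {q2, q3, q4}; fixed.
Sat(EG ((¬r ∨ p) → (b ∧ p))) = {q2, q3, q4}
AF (EG ((¬r ∨ p) → (b ∧ p))): least fixpoint, start Z0 = {q2, q3, q4}, add states with every successor in Z. Already a fixed point.
Sat(AF (EG ((¬r ∨ p) → (b ∧ p)))) = {q2, q3, q4}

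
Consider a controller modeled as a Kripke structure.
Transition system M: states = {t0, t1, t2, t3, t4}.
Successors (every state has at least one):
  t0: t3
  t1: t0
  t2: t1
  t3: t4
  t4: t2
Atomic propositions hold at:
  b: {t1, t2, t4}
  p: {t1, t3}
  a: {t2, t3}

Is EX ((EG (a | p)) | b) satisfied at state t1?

No

Sat(a | p) = {t1, t2, t3}
EG (a | p): greatest fixpoint, start Z0 = {t1, t2, t3}, keep only states in Sat with some successor in Z. Z1 = {t2}; Z2 = ∅; fixed.
Sat(EG (a | p)) = ∅
Sat((EG (a | p)) | b) = {t1, t2, t4}
Sat(EX ((EG (a | p)) | b)) = {s : some successor in {t1, t2, t4}} = {t2, t3, t4}
t1 ∉ Sat(EX ((EG (a | p)) | b)) = {t2, t3, t4}, so the formula does not hold at t1.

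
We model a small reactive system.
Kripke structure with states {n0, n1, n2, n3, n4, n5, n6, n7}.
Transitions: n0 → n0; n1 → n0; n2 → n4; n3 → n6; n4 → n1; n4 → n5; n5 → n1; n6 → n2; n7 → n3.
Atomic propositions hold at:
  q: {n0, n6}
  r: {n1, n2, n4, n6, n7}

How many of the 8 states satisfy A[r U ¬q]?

7

Sat(¬q) = {n1, n2, n3, n4, n5, n7}
A[r U ¬q]: least fixpoint, start Z0 = Sat(¬q) = {n1, n2, n3, n4, n5, n7}, add states in Sat(r) with every successor in Z. Z1 = {n1, n2, n3, n4, n5, n6, n7}; fixed.
Sat(A[r U ¬q]) = {n1, n2, n3, n4, n5, n6, n7}
|Sat(A[r U ¬q])| = |{n1, n2, n3, n4, n5, n6, n7}| = 7.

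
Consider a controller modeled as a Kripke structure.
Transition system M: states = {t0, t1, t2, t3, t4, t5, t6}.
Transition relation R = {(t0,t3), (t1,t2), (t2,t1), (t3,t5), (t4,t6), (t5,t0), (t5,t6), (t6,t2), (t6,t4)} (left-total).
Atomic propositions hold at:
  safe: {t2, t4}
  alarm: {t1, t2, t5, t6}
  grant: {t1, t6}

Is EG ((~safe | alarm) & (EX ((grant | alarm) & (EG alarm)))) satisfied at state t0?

No

Sat(~safe) = {t0, t1, t3, t5, t6}
Sat(~safe | alarm) = {t0, t1, t2, t3, t5, t6}
Sat(grant | alarm) = {t1, t2, t5, t6}
EG alarm: greatest fixpoint, start Z0 = {t1, t2, t5, t6}, keep only states in Sat with some successor in Z. Already a fixed point.
Sat(EG alarm) = {t1, t2, t5, t6}
Sat((grant | alarm) & (EG alarm)) = {t1, t2, t5, t6}
Sat(EX ((grant | alarm) & (EG alarm))) = {s : some successor in {t1, t2, t5, t6}} = {t1, t2, t3, t4, t5, t6}
Sat((~safe | alarm) & (EX ((grant | alarm) & (EG alarm)))) = {t1, t2, t3, t5, t6}
EG ((~safe | alarm) & (EX ((grant | alarm) & (EG alarm)))): greatest fixpoint, start Z0 = {t1, t2, t3, t5, t6}, keep only states in Sat with some successor in Z. Already a fixed point.
Sat(EG ((~safe | alarm) & (EX ((grant | alarm) & (EG alarm))))) = {t1, t2, t3, t5, t6}
t0 ∉ Sat(EG ((~safe | alarm) & (EX ((grant | alarm) & (EG alarm))))) = {t1, t2, t3, t5, t6}, so the formula does not hold at t0.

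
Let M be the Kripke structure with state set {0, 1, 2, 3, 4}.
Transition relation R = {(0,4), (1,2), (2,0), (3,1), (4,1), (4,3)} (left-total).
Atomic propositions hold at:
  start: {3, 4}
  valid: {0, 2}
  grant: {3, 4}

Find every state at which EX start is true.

Sat(EX start) = {s : some successor in {3, 4}} = {0, 4}

{0, 4}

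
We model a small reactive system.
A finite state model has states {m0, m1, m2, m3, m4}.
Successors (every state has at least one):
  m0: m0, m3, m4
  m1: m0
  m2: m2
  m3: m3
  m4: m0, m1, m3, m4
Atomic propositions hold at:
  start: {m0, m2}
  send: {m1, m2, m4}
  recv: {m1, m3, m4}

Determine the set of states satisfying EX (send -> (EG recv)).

EG recv: greatest fixpoint, start Z0 = {m1, m3, m4}, keep only states in Sat with some successor in Z. Z1 = {m3, m4}; fixed.
Sat(EG recv) = {m3, m4}
Sat(send -> (EG recv)) = {m0, m3, m4}
Sat(EX (send -> (EG recv))) = {s : some successor in {m0, m3, m4}} = {m0, m1, m3, m4}

{m0, m1, m3, m4}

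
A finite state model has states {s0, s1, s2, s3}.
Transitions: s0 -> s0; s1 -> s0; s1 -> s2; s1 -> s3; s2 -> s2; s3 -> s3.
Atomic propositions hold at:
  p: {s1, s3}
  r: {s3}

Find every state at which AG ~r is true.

Sat(~r) = {s0, s1, s2}
AG ~r: greatest fixpoint, start Z0 = {s0, s1, s2}, keep only states in Sat with every successor in Z. Z1 = {s0, s2}; fixed.
Sat(AG ~r) = {s0, s2}

{s0, s2}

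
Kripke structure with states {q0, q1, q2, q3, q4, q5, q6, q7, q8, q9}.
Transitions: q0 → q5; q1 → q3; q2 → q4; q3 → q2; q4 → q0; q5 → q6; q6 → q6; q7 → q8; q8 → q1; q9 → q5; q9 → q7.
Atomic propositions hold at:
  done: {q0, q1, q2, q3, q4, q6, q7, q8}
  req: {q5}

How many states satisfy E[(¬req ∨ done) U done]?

Sat(¬req) = {q0, q1, q2, q3, q4, q6, q7, q8, q9}
Sat(¬req ∨ done) = {q0, q1, q2, q3, q4, q6, q7, q8, q9}
E[(¬req ∨ done) U done]: least fixpoint, start Z0 = Sat(done) = {q0, q1, q2, q3, q4, q6, q7, q8}, add states in Sat(¬req ∨ done) with some successor in Z. Z1 = {q0, q1, q2, q3, q4, q6, q7, q8, q9}; fixed.
Sat(E[(¬req ∨ done) U done]) = {q0, q1, q2, q3, q4, q6, q7, q8, q9}
|Sat(E[(¬req ∨ done) U done])| = |{q0, q1, q2, q3, q4, q6, q7, q8, q9}| = 9.

9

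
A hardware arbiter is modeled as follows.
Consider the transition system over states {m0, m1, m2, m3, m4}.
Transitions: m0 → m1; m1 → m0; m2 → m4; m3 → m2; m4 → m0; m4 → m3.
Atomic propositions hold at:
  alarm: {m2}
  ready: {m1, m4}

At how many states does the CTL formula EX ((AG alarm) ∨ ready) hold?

2

AG alarm: greatest fixpoint, start Z0 = {m2}, keep only states in Sat with every successor in Z. Z1 = ∅; fixed.
Sat(AG alarm) = ∅
Sat((AG alarm) ∨ ready) = {m1, m4}
Sat(EX ((AG alarm) ∨ ready)) = {s : some successor in {m1, m4}} = {m0, m2}
|Sat(EX ((AG alarm) ∨ ready))| = |{m0, m2}| = 2.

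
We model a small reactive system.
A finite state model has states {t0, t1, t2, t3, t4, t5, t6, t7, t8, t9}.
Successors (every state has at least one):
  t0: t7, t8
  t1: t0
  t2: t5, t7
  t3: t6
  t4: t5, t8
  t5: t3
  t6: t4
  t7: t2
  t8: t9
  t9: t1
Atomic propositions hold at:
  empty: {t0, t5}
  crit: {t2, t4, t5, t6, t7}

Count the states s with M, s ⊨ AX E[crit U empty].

E[crit U empty]: least fixpoint, start Z0 = Sat(empty) = {t0, t5}, add states in Sat(crit) with some successor in Z. Z1 = {t0, t2, t4, t5}; Z2 = {t0, t2, t4, t5, t6, t7}; fixed.
Sat(E[crit U empty]) = {t0, t2, t4, t5, t6, t7}
Sat(AX E[crit U empty]) = {s : every successor in {t0, t2, t4, t5, t6, t7}} = {t1, t2, t3, t6, t7}
|Sat(AX E[crit U empty])| = |{t1, t2, t3, t6, t7}| = 5.

5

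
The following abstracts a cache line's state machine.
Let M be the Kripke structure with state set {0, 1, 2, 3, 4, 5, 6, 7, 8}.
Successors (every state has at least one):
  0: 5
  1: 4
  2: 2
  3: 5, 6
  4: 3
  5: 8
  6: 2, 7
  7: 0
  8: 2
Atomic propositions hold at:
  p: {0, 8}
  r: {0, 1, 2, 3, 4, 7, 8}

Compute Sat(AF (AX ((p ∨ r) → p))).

Sat(p ∨ r) = {0, 1, 2, 3, 4, 7, 8}
Sat((p ∨ r) → p) = {0, 5, 6, 8}
Sat(AX ((p ∨ r) → p)) = {s : every successor in {0, 5, 6, 8}} = {0, 3, 5, 7}
AF (AX ((p ∨ r) → p)): least fixpoint, start Z0 = {0, 3, 5, 7}, add states with every successor in Z. Z1 = {0, 3, 4, 5, 7}; Z2 = {0, 1, 3, 4, 5, 7}; fixed.
Sat(AF (AX ((p ∨ r) → p))) = {0, 1, 3, 4, 5, 7}

{0, 1, 3, 4, 5, 7}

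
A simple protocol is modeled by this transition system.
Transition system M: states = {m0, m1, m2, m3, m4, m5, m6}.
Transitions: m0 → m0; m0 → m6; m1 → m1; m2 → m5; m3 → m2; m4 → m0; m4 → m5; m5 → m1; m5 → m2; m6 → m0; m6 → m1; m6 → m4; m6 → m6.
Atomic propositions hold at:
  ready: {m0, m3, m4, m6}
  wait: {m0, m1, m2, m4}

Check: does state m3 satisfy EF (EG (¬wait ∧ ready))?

No

Sat(¬wait) = {m3, m5, m6}
Sat(¬wait ∧ ready) = {m3, m6}
EG (¬wait ∧ ready): greatest fixpoint, start Z0 = {m3, m6}, keep only states in Sat with some successor in Z. Z1 = {m6}; fixed.
Sat(EG (¬wait ∧ ready)) = {m6}
EF (EG (¬wait ∧ ready)): least fixpoint, start Z0 = {m6}, add states with some successor in Z. Z1 = {m0, m6}; Z2 = {m0, m4, m6}; fixed.
Sat(EF (EG (¬wait ∧ ready))) = {m0, m4, m6}
m3 ∉ Sat(EF (EG (¬wait ∧ ready))) = {m0, m4, m6}, so the formula does not hold at m3.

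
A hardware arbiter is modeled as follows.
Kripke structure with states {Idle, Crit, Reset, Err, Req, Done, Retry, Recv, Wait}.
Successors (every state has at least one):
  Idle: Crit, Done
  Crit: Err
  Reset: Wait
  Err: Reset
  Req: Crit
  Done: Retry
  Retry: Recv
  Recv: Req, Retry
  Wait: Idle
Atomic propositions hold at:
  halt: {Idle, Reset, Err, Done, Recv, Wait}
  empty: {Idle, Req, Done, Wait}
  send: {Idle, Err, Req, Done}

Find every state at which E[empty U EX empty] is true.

{Idle, Reset, Recv, Wait}

Sat(EX empty) = {s : some successor in {Idle, Req, Done, Wait}} = {Idle, Reset, Recv, Wait}
E[empty U EX empty]: least fixpoint, start Z0 = Sat(EX empty) = {Idle, Reset, Recv, Wait}, add states in Sat(empty) with some successor in Z. Already a fixed point.
Sat(E[empty U EX empty]) = {Idle, Reset, Recv, Wait}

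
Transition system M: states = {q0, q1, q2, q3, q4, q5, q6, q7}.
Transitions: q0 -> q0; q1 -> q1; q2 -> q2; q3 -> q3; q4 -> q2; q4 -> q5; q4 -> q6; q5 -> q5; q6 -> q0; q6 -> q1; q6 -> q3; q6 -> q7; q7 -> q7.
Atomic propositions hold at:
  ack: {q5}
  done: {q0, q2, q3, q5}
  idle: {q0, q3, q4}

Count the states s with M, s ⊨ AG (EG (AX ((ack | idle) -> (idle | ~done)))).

6

Sat(ack | idle) = {q0, q3, q4, q5}
Sat(~done) = {q1, q4, q6, q7}
Sat(idle | ~done) = {q0, q1, q3, q4, q6, q7}
Sat((ack | idle) -> (idle | ~done)) = {q0, q1, q2, q3, q4, q6, q7}
Sat(AX ((ack | idle) -> (idle | ~done))) = {s : every successor in {q0, q1, q2, q3, q4, q6, q7}} = {q0, q1, q2, q3, q6, q7}
EG (AX ((ack | idle) -> (idle | ~done))): greatest fixpoint, start Z0 = {q0, q1, q2, q3, q6, q7}, keep only states in Sat with some successor in Z. Already a fixed point.
Sat(EG (AX ((ack | idle) -> (idle | ~done)))) = {q0, q1, q2, q3, q6, q7}
AG (EG (AX ((ack | idle) -> (idle | ~done)))): greatest fixpoint, start Z0 = {q0, q1, q2, q3, q6, q7}, keep only states in Sat with every successor in Z. Already a fixed point.
Sat(AG (EG (AX ((ack | idle) -> (idle | ~done))))) = {q0, q1, q2, q3, q6, q7}
|Sat(AG (EG (AX ((ack | idle) -> (idle | ~done)))))| = |{q0, q1, q2, q3, q6, q7}| = 6.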